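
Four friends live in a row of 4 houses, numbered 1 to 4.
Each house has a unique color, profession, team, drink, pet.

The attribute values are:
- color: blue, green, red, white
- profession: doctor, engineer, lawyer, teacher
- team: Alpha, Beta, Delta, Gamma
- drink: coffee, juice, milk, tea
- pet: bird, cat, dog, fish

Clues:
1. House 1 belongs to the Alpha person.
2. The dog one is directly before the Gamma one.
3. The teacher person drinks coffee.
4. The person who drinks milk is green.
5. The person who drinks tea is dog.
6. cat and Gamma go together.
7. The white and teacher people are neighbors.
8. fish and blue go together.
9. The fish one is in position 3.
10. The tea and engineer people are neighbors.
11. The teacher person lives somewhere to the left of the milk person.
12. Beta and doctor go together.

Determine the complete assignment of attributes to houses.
Solution:

House | Color | Profession | Team | Drink | Pet
-----------------------------------------------
  1   | red | lawyer | Alpha | tea | dog
  2   | white | engineer | Gamma | juice | cat
  3   | blue | teacher | Delta | coffee | fish
  4   | green | doctor | Beta | milk | bird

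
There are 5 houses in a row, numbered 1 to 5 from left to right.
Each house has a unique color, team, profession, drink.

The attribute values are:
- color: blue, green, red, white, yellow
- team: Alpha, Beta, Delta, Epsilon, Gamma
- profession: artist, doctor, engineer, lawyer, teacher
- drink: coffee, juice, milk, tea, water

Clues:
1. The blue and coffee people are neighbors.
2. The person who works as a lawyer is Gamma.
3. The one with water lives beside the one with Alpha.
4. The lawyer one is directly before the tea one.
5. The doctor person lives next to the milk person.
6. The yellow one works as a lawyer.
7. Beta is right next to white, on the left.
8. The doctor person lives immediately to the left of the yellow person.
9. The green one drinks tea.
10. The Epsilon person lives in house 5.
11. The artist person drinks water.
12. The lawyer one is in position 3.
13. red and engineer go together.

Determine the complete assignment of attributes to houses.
Solution:

House | Color | Team | Profession | Drink
-----------------------------------------
  1   | blue | Beta | artist | water
  2   | white | Alpha | doctor | coffee
  3   | yellow | Gamma | lawyer | milk
  4   | green | Delta | teacher | tea
  5   | red | Epsilon | engineer | juice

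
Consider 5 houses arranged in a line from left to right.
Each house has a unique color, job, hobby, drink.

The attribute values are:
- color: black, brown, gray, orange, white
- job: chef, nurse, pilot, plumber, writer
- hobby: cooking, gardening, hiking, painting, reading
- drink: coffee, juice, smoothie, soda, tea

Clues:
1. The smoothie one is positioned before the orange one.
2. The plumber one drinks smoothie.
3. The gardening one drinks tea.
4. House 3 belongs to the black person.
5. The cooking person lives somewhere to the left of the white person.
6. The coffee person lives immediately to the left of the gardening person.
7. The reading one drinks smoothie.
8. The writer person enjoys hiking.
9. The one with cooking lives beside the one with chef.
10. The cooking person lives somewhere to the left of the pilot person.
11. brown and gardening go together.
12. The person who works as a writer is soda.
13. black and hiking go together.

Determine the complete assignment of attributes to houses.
Solution:

House | Color | Job | Hobby | Drink
-----------------------------------
  1   | gray | nurse | cooking | coffee
  2   | brown | chef | gardening | tea
  3   | black | writer | hiking | soda
  4   | white | plumber | reading | smoothie
  5   | orange | pilot | painting | juice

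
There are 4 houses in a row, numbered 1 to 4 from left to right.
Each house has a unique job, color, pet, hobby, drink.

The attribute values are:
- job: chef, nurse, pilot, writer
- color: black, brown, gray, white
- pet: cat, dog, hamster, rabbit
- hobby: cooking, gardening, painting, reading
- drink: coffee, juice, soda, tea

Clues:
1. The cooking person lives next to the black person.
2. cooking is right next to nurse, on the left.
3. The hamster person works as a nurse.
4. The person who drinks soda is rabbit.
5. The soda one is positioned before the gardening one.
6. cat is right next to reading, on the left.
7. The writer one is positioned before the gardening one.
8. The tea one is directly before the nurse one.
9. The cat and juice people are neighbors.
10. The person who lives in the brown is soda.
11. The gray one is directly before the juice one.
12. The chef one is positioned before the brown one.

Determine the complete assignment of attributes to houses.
Solution:

House | Job | Color | Pet | Hobby | Drink
-----------------------------------------
  1   | chef | gray | cat | cooking | tea
  2   | nurse | black | hamster | reading | juice
  3   | writer | brown | rabbit | painting | soda
  4   | pilot | white | dog | gardening | coffee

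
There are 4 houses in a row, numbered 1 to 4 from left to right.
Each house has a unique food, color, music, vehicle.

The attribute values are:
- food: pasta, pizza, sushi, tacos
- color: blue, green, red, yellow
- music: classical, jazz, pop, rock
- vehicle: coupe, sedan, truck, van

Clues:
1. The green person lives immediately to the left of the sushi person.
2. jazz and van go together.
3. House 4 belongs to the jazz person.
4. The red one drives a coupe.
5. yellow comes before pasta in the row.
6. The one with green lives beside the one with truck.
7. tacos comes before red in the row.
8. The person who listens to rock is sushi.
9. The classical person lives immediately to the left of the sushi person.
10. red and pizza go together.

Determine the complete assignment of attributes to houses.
Solution:

House | Food | Color | Music | Vehicle
--------------------------------------
  1   | tacos | green | classical | sedan
  2   | sushi | yellow | rock | truck
  3   | pizza | red | pop | coupe
  4   | pasta | blue | jazz | van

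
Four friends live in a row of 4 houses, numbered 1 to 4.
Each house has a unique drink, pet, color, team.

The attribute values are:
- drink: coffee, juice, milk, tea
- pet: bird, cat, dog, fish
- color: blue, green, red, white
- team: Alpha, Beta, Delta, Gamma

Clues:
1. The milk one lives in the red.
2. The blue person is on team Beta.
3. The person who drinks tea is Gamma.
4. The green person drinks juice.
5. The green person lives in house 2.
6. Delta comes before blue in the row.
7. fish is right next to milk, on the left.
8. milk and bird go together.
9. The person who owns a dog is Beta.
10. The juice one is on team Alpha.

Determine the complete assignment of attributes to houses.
Solution:

House | Drink | Pet | Color | Team
----------------------------------
  1   | tea | cat | white | Gamma
  2   | juice | fish | green | Alpha
  3   | milk | bird | red | Delta
  4   | coffee | dog | blue | Beta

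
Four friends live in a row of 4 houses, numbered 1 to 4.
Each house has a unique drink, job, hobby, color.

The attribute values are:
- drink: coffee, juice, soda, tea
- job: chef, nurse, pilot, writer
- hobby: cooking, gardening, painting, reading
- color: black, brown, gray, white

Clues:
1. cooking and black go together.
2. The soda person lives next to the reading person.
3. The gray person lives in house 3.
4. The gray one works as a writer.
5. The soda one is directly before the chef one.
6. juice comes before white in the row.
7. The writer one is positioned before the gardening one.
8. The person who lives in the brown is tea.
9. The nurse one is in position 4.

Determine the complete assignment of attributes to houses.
Solution:

House | Drink | Job | Hobby | Color
-----------------------------------
  1   | soda | pilot | cooking | black
  2   | tea | chef | reading | brown
  3   | juice | writer | painting | gray
  4   | coffee | nurse | gardening | white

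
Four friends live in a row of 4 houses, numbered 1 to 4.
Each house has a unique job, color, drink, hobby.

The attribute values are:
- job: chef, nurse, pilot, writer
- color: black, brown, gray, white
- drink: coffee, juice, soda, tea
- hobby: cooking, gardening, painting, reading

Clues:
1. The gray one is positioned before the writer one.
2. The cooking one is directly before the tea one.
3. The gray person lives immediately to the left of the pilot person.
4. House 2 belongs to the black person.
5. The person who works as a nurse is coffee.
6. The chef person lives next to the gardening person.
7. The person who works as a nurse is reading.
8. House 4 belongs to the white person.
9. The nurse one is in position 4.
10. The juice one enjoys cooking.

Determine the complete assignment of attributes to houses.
Solution:

House | Job | Color | Drink | Hobby
-----------------------------------
  1   | chef | gray | juice | cooking
  2   | pilot | black | tea | gardening
  3   | writer | brown | soda | painting
  4   | nurse | white | coffee | reading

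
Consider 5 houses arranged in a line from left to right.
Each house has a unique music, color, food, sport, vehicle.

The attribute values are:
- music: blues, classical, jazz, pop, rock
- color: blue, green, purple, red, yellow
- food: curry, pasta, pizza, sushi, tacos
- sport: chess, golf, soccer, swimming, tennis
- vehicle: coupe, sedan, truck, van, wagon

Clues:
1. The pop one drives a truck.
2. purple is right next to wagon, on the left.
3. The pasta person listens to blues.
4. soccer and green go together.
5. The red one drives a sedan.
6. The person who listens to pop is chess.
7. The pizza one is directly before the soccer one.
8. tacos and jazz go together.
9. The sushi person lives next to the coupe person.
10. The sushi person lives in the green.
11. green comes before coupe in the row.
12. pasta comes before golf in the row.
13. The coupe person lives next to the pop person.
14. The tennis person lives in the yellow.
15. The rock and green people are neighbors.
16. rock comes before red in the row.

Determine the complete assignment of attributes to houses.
Solution:

House | Music | Color | Food | Sport | Vehicle
----------------------------------------------
  1   | rock | purple | pizza | swimming | van
  2   | classical | green | sushi | soccer | wagon
  3   | blues | yellow | pasta | tennis | coupe
  4   | pop | blue | curry | chess | truck
  5   | jazz | red | tacos | golf | sedan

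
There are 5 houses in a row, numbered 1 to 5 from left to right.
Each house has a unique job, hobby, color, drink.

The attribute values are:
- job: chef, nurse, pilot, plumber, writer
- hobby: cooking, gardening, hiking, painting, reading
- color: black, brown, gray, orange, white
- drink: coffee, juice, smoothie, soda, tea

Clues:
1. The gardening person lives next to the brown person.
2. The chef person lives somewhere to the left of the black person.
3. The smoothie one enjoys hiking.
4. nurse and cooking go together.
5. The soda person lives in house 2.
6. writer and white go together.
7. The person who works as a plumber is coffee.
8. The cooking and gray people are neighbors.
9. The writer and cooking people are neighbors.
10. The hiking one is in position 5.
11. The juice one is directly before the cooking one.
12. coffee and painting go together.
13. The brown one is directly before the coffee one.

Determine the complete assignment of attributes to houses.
Solution:

House | Job | Hobby | Color | Drink
-----------------------------------
  1   | writer | gardening | white | juice
  2   | nurse | cooking | brown | soda
  3   | plumber | painting | gray | coffee
  4   | chef | reading | orange | tea
  5   | pilot | hiking | black | smoothie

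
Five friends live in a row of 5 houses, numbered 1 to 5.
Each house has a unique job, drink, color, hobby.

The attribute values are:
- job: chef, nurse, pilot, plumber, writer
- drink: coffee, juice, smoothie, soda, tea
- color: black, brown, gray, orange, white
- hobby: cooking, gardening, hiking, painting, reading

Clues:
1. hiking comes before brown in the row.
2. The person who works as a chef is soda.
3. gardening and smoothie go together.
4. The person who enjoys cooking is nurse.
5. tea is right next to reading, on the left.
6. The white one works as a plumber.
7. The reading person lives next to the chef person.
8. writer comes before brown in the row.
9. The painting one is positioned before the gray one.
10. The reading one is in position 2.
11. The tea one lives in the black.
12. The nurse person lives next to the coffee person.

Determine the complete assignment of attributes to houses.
Solution:

House | Job | Drink | Color | Hobby
-----------------------------------
  1   | nurse | tea | black | cooking
  2   | plumber | coffee | white | reading
  3   | chef | soda | orange | painting
  4   | writer | juice | gray | hiking
  5   | pilot | smoothie | brown | gardening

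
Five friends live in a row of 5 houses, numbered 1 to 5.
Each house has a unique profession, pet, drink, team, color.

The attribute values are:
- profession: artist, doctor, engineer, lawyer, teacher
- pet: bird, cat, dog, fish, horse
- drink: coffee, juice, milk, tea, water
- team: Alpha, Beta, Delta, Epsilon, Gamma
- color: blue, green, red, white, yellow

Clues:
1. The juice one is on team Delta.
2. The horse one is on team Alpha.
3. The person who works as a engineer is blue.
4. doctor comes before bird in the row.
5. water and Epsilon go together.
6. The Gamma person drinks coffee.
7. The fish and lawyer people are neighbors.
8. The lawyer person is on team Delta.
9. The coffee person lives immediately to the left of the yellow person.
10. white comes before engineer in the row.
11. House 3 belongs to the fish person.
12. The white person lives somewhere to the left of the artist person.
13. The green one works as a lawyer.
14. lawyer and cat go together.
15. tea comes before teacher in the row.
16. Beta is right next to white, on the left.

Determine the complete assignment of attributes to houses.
Solution:

House | Profession | Pet | Drink | Team | Color
-----------------------------------------------
  1   | doctor | dog | tea | Beta | red
  2   | teacher | bird | coffee | Gamma | white
  3   | artist | fish | water | Epsilon | yellow
  4   | lawyer | cat | juice | Delta | green
  5   | engineer | horse | milk | Alpha | blue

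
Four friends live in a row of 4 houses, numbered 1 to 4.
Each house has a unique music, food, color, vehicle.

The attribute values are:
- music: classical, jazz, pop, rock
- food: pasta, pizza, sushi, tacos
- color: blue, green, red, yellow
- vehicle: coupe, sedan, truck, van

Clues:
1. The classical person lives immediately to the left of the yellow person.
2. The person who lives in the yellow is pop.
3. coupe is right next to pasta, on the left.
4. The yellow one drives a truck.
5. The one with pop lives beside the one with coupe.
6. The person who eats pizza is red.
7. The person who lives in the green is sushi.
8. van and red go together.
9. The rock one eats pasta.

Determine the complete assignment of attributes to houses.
Solution:

House | Music | Food | Color | Vehicle
--------------------------------------
  1   | classical | pizza | red | van
  2   | pop | tacos | yellow | truck
  3   | jazz | sushi | green | coupe
  4   | rock | pasta | blue | sedan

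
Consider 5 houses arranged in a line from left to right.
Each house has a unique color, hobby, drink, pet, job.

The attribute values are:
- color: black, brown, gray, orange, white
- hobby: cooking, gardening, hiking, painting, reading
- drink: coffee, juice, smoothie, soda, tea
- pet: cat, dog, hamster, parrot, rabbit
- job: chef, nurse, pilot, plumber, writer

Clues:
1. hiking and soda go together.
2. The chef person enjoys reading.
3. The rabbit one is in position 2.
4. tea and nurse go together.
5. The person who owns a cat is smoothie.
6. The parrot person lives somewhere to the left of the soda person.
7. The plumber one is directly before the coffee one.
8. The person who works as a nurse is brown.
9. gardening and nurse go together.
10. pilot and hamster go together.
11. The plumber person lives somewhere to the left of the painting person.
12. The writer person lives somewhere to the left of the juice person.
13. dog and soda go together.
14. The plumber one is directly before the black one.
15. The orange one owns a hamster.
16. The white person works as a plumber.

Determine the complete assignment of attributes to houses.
Solution:

House | Color | Hobby | Drink | Pet | Job
-----------------------------------------
  1   | white | cooking | smoothie | cat | plumber
  2   | black | reading | coffee | rabbit | chef
  3   | brown | gardening | tea | parrot | nurse
  4   | gray | hiking | soda | dog | writer
  5   | orange | painting | juice | hamster | pilot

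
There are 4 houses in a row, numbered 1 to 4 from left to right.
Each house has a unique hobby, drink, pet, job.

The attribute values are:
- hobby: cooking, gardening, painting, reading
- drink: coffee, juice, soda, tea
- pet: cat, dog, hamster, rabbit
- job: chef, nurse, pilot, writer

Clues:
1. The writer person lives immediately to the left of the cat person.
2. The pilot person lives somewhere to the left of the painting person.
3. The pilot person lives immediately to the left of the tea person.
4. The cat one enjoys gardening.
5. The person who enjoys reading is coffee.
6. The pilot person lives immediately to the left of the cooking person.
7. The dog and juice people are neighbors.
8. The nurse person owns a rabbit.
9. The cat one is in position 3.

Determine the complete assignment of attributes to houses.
Solution:

House | Hobby | Drink | Pet | Job
---------------------------------
  1   | reading | coffee | hamster | pilot
  2   | cooking | tea | dog | writer
  3   | gardening | juice | cat | chef
  4   | painting | soda | rabbit | nurse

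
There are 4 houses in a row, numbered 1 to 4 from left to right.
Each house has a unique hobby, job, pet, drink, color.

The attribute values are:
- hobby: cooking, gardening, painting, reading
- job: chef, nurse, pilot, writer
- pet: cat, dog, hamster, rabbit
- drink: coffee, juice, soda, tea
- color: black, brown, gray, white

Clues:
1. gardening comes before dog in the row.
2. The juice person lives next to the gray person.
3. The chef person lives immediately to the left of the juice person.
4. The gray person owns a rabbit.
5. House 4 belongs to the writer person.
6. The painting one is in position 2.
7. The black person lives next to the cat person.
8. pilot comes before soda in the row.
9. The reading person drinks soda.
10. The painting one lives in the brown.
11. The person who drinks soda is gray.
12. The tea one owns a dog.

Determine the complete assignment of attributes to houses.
Solution:

House | Hobby | Job | Pet | Drink | Color
-----------------------------------------
  1   | gardening | chef | hamster | coffee | black
  2   | painting | pilot | cat | juice | brown
  3   | reading | nurse | rabbit | soda | gray
  4   | cooking | writer | dog | tea | white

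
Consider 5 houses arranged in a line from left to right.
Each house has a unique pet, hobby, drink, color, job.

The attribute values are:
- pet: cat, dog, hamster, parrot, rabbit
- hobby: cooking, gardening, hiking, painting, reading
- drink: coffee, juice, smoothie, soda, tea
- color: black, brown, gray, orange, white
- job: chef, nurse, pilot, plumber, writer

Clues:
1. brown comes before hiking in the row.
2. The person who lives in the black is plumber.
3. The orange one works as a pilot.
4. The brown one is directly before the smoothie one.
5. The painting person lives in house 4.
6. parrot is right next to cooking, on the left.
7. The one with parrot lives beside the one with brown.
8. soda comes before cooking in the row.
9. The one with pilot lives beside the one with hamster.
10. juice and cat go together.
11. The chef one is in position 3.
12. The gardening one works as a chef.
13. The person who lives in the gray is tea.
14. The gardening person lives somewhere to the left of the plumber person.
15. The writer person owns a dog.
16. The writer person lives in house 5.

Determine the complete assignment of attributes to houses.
Solution:

House | Pet | Hobby | Drink | Color | Job
-----------------------------------------
  1   | parrot | reading | soda | orange | pilot
  2   | hamster | cooking | coffee | brown | nurse
  3   | rabbit | gardening | smoothie | white | chef
  4   | cat | painting | juice | black | plumber
  5   | dog | hiking | tea | gray | writer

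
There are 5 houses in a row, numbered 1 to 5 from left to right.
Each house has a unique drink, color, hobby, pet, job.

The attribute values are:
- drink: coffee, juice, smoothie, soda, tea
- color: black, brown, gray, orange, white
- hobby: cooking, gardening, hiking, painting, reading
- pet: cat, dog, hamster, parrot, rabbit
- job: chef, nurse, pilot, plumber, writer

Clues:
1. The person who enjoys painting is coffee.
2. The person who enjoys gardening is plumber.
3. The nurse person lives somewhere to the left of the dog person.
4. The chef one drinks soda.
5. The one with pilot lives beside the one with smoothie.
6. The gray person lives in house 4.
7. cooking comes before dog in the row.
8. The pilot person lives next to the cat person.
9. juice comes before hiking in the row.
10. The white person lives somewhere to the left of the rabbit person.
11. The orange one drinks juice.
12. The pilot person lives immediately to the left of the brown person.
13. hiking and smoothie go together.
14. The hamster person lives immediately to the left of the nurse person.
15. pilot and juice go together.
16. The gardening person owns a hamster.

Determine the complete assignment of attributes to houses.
Solution:

House | Drink | Color | Hobby | Pet | Job
-----------------------------------------
  1   | juice | orange | cooking | parrot | pilot
  2   | smoothie | brown | hiking | cat | writer
  3   | tea | white | gardening | hamster | plumber
  4   | coffee | gray | painting | rabbit | nurse
  5   | soda | black | reading | dog | chef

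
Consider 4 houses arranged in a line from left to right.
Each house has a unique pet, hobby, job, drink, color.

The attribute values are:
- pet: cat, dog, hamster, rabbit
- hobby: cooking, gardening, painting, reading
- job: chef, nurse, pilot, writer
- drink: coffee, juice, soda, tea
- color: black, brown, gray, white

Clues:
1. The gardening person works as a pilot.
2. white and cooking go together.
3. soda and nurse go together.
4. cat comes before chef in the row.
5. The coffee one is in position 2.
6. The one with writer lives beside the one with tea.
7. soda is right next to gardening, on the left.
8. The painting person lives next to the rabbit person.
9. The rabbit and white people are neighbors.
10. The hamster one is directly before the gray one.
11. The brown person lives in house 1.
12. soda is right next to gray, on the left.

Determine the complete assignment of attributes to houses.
Solution:

House | Pet | Hobby | Job | Drink | Color
-----------------------------------------
  1   | hamster | painting | nurse | soda | brown
  2   | rabbit | gardening | pilot | coffee | gray
  3   | cat | cooking | writer | juice | white
  4   | dog | reading | chef | tea | black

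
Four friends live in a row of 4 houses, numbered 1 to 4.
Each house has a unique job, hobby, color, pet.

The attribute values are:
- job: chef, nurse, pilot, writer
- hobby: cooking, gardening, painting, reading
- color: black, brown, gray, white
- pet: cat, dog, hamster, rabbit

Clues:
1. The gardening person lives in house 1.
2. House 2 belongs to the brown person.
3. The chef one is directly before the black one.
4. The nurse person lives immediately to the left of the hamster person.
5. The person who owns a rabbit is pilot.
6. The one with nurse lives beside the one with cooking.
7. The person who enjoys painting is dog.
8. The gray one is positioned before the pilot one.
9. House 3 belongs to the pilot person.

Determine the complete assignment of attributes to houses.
Solution:

House | Job | Hobby | Color | Pet
---------------------------------
  1   | nurse | gardening | gray | cat
  2   | chef | cooking | brown | hamster
  3   | pilot | reading | black | rabbit
  4   | writer | painting | white | dog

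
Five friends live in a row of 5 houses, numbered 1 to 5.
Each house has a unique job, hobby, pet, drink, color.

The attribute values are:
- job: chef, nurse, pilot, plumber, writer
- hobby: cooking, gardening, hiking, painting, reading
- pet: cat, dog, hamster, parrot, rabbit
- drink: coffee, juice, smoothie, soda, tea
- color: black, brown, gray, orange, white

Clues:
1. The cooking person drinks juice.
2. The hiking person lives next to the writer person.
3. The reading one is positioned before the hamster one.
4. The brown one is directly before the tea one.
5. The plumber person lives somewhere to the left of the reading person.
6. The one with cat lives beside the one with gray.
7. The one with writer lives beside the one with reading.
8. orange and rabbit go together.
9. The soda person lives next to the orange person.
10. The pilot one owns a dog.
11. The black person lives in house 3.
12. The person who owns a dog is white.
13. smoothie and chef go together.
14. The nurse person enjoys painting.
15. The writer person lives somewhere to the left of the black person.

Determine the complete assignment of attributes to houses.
Solution:

House | Job | Hobby | Pet | Drink | Color
-----------------------------------------
  1   | plumber | hiking | parrot | soda | brown
  2   | writer | gardening | rabbit | tea | orange
  3   | chef | reading | cat | smoothie | black
  4   | nurse | painting | hamster | coffee | gray
  5   | pilot | cooking | dog | juice | white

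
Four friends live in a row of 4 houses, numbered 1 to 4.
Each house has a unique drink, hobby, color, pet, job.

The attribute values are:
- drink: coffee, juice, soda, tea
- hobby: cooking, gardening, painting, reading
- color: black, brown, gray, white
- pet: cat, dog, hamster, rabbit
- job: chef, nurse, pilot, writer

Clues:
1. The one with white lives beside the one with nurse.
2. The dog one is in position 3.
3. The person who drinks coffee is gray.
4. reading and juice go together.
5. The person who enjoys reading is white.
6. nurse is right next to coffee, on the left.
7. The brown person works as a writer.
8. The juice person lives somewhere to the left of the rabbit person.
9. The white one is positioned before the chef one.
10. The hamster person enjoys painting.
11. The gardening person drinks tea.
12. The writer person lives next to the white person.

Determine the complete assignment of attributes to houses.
Solution:

House | Drink | Hobby | Color | Pet | Job
-----------------------------------------
  1   | soda | painting | brown | hamster | writer
  2   | juice | reading | white | cat | pilot
  3   | tea | gardening | black | dog | nurse
  4   | coffee | cooking | gray | rabbit | chef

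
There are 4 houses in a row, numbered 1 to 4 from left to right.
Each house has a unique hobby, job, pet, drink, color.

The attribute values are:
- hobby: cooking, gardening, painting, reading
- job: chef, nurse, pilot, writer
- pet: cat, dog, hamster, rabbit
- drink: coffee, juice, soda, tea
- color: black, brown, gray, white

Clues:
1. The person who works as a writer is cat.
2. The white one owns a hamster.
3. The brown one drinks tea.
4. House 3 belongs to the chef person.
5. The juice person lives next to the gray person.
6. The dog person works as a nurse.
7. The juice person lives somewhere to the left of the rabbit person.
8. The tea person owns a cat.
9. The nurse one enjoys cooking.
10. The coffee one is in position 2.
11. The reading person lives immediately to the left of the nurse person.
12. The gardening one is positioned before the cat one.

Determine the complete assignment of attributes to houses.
Solution:

House | Hobby | Job | Pet | Drink | Color
-----------------------------------------
  1   | reading | pilot | hamster | juice | white
  2   | cooking | nurse | dog | coffee | gray
  3   | gardening | chef | rabbit | soda | black
  4   | painting | writer | cat | tea | brown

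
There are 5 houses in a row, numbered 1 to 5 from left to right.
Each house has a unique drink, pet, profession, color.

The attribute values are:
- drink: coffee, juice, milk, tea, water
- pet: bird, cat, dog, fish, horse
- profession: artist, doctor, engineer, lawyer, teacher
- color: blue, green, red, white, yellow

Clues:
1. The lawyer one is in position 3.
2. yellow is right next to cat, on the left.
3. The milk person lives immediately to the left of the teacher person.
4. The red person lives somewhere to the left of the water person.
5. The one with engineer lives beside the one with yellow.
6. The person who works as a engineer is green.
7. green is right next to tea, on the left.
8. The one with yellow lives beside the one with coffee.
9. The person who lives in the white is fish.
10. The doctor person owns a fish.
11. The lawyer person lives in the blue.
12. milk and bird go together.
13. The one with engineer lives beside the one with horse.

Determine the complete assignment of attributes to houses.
Solution:

House | Drink | Pet | Profession | Color
----------------------------------------
  1   | milk | bird | engineer | green
  2   | tea | horse | teacher | yellow
  3   | coffee | cat | lawyer | blue
  4   | juice | dog | artist | red
  5   | water | fish | doctor | white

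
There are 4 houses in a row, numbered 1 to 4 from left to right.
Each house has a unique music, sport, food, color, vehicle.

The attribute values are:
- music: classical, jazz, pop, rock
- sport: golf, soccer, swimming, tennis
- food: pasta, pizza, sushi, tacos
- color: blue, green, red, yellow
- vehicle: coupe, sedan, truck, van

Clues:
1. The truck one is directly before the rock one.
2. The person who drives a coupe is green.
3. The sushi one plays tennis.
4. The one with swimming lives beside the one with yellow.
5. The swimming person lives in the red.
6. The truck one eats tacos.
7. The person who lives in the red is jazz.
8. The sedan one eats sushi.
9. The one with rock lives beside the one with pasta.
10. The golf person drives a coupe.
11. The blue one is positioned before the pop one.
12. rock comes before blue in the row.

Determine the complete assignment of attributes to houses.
Solution:

House | Music | Sport | Food | Color | Vehicle
----------------------------------------------
  1   | jazz | swimming | tacos | red | truck
  2   | rock | tennis | sushi | yellow | sedan
  3   | classical | soccer | pasta | blue | van
  4   | pop | golf | pizza | green | coupe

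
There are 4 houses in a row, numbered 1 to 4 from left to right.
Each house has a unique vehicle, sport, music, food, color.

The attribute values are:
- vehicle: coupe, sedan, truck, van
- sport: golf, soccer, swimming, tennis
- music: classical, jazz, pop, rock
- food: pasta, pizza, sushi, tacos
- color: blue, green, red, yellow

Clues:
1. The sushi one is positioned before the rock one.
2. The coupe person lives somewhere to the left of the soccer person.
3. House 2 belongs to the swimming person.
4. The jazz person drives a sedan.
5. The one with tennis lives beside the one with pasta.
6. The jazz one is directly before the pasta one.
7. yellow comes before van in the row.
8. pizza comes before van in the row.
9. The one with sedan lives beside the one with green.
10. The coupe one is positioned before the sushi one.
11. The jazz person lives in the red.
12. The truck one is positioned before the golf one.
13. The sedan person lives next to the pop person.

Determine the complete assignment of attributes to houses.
Solution:

House | Vehicle | Sport | Music | Food | Color
----------------------------------------------
  1   | sedan | tennis | jazz | pizza | red
  2   | coupe | swimming | pop | pasta | green
  3   | truck | soccer | classical | sushi | yellow
  4   | van | golf | rock | tacos | blue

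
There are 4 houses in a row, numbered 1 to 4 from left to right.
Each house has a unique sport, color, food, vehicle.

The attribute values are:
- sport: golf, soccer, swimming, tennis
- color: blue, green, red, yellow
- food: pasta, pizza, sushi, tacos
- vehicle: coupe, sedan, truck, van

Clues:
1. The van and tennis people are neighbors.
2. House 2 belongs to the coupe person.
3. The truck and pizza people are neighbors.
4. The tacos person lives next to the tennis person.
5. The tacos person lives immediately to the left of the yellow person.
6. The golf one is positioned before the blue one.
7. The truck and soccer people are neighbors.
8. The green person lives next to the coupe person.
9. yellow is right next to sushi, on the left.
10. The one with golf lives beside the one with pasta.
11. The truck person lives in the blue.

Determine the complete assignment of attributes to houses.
Solution:

House | Sport | Color | Food | Vehicle
--------------------------------------
  1   | golf | green | tacos | van
  2   | tennis | yellow | pasta | coupe
  3   | swimming | blue | sushi | truck
  4   | soccer | red | pizza | sedan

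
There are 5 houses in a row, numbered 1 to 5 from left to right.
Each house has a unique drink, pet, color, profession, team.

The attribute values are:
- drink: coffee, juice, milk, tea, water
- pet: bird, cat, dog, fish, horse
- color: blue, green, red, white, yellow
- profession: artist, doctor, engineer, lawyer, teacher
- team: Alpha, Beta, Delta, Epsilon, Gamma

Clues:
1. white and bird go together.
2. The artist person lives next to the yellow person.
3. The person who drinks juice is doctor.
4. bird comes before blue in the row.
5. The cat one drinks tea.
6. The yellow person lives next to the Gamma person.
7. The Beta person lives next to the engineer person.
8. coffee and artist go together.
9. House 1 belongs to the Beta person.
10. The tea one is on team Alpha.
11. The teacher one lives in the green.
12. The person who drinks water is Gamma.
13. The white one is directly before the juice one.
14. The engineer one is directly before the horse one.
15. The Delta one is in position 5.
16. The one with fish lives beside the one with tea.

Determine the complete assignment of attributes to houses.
Solution:

House | Drink | Pet | Color | Profession | Team
-----------------------------------------------
  1   | coffee | fish | red | artist | Beta
  2   | tea | cat | yellow | engineer | Alpha
  3   | water | horse | green | teacher | Gamma
  4   | milk | bird | white | lawyer | Epsilon
  5   | juice | dog | blue | doctor | Delta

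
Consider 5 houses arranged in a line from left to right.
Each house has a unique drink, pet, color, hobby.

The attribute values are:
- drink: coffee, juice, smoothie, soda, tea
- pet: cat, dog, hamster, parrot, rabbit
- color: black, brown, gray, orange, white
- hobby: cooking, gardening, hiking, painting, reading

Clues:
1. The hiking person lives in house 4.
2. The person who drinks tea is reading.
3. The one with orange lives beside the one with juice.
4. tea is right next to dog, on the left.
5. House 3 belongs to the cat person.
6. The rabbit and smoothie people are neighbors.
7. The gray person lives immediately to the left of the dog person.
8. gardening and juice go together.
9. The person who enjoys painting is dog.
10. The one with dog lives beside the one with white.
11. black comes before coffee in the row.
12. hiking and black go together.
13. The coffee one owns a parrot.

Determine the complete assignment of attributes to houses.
Solution:

House | Drink | Pet | Color | Hobby
-----------------------------------
  1   | tea | rabbit | gray | reading
  2   | smoothie | dog | orange | painting
  3   | juice | cat | white | gardening
  4   | soda | hamster | black | hiking
  5   | coffee | parrot | brown | cooking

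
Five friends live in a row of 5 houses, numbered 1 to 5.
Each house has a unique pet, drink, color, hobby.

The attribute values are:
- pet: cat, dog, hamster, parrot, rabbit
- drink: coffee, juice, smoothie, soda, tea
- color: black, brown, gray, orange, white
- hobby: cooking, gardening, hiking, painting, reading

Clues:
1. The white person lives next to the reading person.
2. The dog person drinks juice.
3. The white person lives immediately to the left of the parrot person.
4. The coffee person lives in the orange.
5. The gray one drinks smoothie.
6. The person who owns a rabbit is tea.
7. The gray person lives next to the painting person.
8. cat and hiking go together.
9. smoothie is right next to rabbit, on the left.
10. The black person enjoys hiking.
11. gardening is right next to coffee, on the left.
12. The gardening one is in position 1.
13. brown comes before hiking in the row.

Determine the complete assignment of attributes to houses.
Solution:

House | Pet | Drink | Color | Hobby
-----------------------------------
  1   | dog | juice | white | gardening
  2   | parrot | coffee | orange | reading
  3   | hamster | smoothie | gray | cooking
  4   | rabbit | tea | brown | painting
  5   | cat | soda | black | hiking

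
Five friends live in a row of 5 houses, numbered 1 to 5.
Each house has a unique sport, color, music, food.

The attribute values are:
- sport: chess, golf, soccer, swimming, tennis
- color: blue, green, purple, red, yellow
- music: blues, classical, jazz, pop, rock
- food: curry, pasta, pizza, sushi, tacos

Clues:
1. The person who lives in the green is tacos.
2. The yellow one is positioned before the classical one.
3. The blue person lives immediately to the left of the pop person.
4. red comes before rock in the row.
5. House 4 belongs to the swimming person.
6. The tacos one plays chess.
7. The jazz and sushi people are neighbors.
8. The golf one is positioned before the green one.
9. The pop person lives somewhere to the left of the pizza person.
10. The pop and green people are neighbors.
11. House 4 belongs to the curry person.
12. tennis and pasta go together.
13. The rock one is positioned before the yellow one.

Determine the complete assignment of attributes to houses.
Solution:

House | Sport | Color | Music | Food
------------------------------------
  1   | tennis | blue | jazz | pasta
  2   | golf | red | pop | sushi
  3   | chess | green | rock | tacos
  4   | swimming | yellow | blues | curry
  5   | soccer | purple | classical | pizza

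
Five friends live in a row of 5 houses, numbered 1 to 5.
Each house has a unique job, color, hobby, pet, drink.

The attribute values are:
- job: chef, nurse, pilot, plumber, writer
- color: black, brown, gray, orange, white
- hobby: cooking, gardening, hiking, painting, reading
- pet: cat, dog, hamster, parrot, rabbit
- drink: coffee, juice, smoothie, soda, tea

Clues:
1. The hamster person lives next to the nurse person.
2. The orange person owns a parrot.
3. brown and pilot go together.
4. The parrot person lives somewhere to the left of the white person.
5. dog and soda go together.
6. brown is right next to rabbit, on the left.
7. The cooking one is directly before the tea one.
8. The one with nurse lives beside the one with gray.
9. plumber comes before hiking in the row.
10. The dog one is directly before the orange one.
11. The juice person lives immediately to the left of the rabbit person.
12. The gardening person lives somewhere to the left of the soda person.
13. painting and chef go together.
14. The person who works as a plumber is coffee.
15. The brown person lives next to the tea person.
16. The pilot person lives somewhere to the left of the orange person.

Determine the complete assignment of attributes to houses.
Solution:

House | Job | Color | Hobby | Pet | Drink
-----------------------------------------
  1   | pilot | brown | cooking | hamster | juice
  2   | nurse | black | gardening | rabbit | tea
  3   | chef | gray | painting | dog | soda
  4   | plumber | orange | reading | parrot | coffee
  5   | writer | white | hiking | cat | smoothie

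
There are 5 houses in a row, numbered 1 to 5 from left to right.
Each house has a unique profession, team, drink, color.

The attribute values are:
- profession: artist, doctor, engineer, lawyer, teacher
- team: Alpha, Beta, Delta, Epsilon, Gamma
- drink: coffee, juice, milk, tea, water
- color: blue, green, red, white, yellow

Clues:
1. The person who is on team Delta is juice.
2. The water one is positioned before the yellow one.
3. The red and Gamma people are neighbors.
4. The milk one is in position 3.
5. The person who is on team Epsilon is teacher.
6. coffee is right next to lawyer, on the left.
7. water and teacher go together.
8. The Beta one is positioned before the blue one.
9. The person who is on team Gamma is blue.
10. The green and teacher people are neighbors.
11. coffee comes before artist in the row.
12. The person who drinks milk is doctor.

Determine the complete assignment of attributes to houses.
Solution:

House | Profession | Team | Drink | Color
-----------------------------------------
  1   | engineer | Beta | coffee | red
  2   | lawyer | Gamma | tea | blue
  3   | doctor | Alpha | milk | green
  4   | teacher | Epsilon | water | white
  5   | artist | Delta | juice | yellow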